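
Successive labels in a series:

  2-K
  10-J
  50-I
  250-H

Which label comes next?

1250-G

For the first component, ×5 each step: 2, 10, 50, 250 → 1250.
Letter: letters move back 1 place in the alphabet, so K, J, I, H → G.
Combining the parts gives 1250-G.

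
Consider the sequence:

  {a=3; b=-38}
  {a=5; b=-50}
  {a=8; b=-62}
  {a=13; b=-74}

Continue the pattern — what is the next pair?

A goes 3, 5, 8, 13 → 21 (each term is the sum of the two before it).
B: -38, -50, -62, -74 → -86 (−12 each step).
So the next pair is {a=21; b=-86}.

{a=21; b=-86}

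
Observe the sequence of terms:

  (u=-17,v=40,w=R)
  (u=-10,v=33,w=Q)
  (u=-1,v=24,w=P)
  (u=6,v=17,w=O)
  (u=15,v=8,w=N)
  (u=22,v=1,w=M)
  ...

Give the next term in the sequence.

(u=31,v=-8,w=L)

U: alternating steps +7, +9, +7, +9, …; -17, -10, -1, 6, 15, 22 → 31.
V: together with the u always sums to 23; 40, 33, 24, 17, 8, 1 → -8.
W: R, Q, P, O, N, M → L (letters move back 1 place in the alphabet).
Combining the parts gives (u=31,v=-8,w=L).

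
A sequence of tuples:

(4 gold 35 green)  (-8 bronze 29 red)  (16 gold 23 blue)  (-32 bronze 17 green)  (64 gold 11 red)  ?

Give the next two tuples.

(-128 bronze 5 blue), (256 gold -1 green)

First slot: ×(-2) each step, so 4, -8, 16, -32, 64 → -128 → 256.
Rank: alternates gold ↔ bronze, so gold, bronze, gold, bronze, gold → bronze → gold.
Third slot: 35, 29, 23, 17, 11 → 5 → -1 (−6 each step).
Colour: green, red, blue, green, red → blue → green (repeats green → red → blue).
So the next two tuples are (-128 bronze 5 blue) and (256 gold -1 green).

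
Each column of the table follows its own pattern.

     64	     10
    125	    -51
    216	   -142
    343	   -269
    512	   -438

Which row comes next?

First component: perfect cubes: 4³, 5³, 6³, …; 64, 125, 216, 343, 512 → 729.
Second component goes 10, -51, -142, -269, -438 → -655 (together with the first component always sums to 74).
Combining the parts gives 729  -655.

729  -655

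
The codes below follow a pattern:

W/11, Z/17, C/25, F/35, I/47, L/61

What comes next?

For the letter, letters move forward 3 places in the alphabet, wrapping Z→A: W, Z, C, F, I, L → O.
Second component goes 11, 17, 25, 35, 47, 61 → 77 (differences are 6, 8, 10, … (increasing by 2 each time)).
Combining the parts gives O/77.

O/77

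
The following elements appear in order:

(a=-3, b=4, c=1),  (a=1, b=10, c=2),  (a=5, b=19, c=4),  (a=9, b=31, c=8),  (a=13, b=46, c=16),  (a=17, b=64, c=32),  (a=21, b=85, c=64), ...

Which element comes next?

(a=25, b=109, c=128)

A goes -3, 1, 5, 9, 13, 17, 21 → 25 (+4 each step).
B: differences are 6, 9, 12, … (increasing by 3 each time), so 4, 10, 19, 31, 46, 64, 85 → 109.
C: 1, 2, 4, 8, 16, 32, 64 → 128 (×2 each step).
So the next element is (a=25, b=109, c=128).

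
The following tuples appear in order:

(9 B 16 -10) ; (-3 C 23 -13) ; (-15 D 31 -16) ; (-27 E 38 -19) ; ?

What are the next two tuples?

First component: 9, -3, -15, -27 → -39 → -51 (−12 each step).
Letter goes B, C, D, E → F → G (letters move forward 1 place in the alphabet).
For the third component, alternating steps +7, +8, +7, +8, …: 16, 23, 31, 38 → 46 → 53.
For the fourth component, −3 each step: -10, -13, -16, -19 → -22 → -25.
Putting the parts together: (-39 F 46 -22) and then (-51 G 53 -25).

(-39 F 46 -22), (-51 G 53 -25)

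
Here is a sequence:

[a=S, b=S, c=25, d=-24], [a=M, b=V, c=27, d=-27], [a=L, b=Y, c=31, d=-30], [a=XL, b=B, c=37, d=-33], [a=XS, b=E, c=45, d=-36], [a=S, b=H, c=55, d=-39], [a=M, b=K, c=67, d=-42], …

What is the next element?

A: repeats S → M → L → XL → XS; S, M, L, XL, XS, S, M → L.
B — letters move forward 3 places in the alphabet, wrapping Z→A: S, V, Y, B, E, H, K → N.
C: differences are 2, 4, 6, … (increasing by 2 each time); 25, 27, 31, 37, 45, 55, 67 → 81.
D: −3 each step, so -24, -27, -30, -33, -36, -39, -42 → -45.
Combining the parts gives [a=L, b=N, c=81, d=-45].

[a=L, b=N, c=81, d=-45]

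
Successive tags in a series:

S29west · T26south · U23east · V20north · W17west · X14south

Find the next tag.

Y11east

For the letter, letters move forward 1 place in the alphabet: S, T, U, V, W, X → Y.
Second component — −3 each step: 29, 26, 23, 20, 17, 14 → 11.
For the direction, repeats west → south → east → north: west, south, east, north, west, south → east.
So the next tag is Y11east.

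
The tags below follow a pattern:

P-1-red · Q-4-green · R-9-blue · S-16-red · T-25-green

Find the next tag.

Letter: letters move forward 1 place in the alphabet, so P, Q, R, S, T → U.
Second component goes 1, 4, 9, 16, 25 → 36 (perfect squares: 1², 2², 3², …).
For the colour, repeats red → green → blue: red, green, blue, red, green → blue.
So the next tag is U-36-blue.

U-36-blue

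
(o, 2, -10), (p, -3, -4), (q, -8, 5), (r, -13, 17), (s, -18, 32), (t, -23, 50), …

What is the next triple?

Letter — letters move forward 1 place in the alphabet: o, p, q, r, s, t → u.
Second part — −5 each step: 2, -3, -8, -13, -18, -23 → -28.
For the third part, differences are 6, 9, 12, … (increasing by 3 each time): -10, -4, 5, 17, 32, 50 → 71.
So the next triple is (u, -28, 71).

(u, -28, 71)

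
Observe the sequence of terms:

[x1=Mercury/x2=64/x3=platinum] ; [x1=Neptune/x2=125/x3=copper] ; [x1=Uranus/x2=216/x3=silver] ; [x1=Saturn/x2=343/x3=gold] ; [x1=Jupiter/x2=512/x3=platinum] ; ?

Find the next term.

[x1=Mars/x2=729/x3=copper]

X1: runs backward through the planets Mercury→Neptune; Mercury, Neptune, Uranus, Saturn, Jupiter → Mars.
X2: 64, 125, 216, 343, 512 → 729 (perfect cubes: 4³, 5³, 6³, …).
X3: platinum, copper, silver, gold, platinum → copper (repeats platinum → copper → silver → gold).
Putting it together: [x1=Mars/x2=729/x3=copper].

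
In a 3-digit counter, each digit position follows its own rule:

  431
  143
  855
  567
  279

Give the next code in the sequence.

First digit: −3 each step, mod 10, so 4, 1, 8, 5, 2 → 9.
Second digit: +1 each step, mod 10; 3, 4, 5, 6, 7 → 8.
Third digit — +2 each step, mod 10: 1, 3, 5, 7, 9 → 1.
Putting it together: 981.

981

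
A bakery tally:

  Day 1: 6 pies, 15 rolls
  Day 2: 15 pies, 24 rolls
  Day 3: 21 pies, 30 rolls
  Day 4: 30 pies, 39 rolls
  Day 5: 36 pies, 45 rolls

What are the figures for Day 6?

45 pies, 54 rolls

Pies: alternating steps +9, +6, +9, +6, …, so 6, 15, 21, 30, 36 → 45.
Rolls: always 9 more than the pies, so 15, 24, 30, 39, 45 → 54.
Putting it together: 45 pies, 54 rolls.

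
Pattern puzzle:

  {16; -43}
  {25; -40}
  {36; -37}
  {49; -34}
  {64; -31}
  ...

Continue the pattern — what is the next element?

{81; -28}

For the first component, perfect squares: 4², 5², 6², …: 16, 25, 36, 49, 64 → 81.
Second component — +3 each step: -43, -40, -37, -34, -31 → -28.
Putting it together: {81; -28}.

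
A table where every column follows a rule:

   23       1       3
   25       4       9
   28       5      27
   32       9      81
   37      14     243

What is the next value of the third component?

729

First component: 23, 25, 28, 32, 37 → 43 (differences are 2, 3, 4, … (increasing by 1 each time)).
Second component — each term is the sum of the two before it: 1, 4, 5, 9, 14 → 23.
Third component: ×3 each step; 3, 9, 27, 81, 243 → 729.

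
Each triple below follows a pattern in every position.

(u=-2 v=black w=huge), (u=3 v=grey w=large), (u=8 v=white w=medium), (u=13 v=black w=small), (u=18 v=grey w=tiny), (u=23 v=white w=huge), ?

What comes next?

(u=28 v=black w=large)

U: -2, 3, 8, 13, 18, 23 → 28 (+5 each step).
V: repeats black → grey → white; black, grey, white, black, grey, white → black.
W: repeats huge → large → medium → small → tiny, so huge, large, medium, small, tiny, huge → large.
So the next triple is (u=28 v=black w=large).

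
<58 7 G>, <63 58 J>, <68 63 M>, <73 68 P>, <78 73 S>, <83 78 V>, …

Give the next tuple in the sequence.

<88 83 Y>

First value: +5 each step; 58, 63, 68, 73, 78, 83 → 88.
Second value — always the previous value of the first value: 7, 58, 63, 68, 73, 78 → 83.
Letter: letters move forward 3 places in the alphabet, so G, J, M, P, S, V → Y.
Combining the parts gives <88 83 Y>.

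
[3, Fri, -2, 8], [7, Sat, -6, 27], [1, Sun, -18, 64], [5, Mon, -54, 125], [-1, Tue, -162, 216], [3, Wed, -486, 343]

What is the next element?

First value — alternating steps +4, −6, +4, −6, …: 3, 7, 1, 5, -1, 3 → -3.
For the day, runs through the weekdays Mon→Sun: Fri, Sat, Sun, Mon, Tue, Wed → Thu.
Third value — ×3 each step: -2, -6, -18, -54, -162, -486 → -1458.
Fourth value: 8, 27, 64, 125, 216, 343 → 512 (perfect cubes: 2³, 3³, 4³, …).
Combining the parts gives [-3, Thu, -1458, 512].

[-3, Thu, -1458, 512]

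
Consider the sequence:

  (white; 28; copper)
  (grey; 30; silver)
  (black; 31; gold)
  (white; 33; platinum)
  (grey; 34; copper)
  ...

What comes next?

Shade: repeats white → grey → black; white, grey, black, white, grey → black.
Second coordinate: 28, 30, 31, 33, 34 → 36 (alternating steps +2, +1, +2, +1, …).
Metal: repeats copper → silver → gold → platinum, so copper, silver, gold, platinum, copper → silver.
Combining the parts gives (black; 36; silver).

(black; 36; silver)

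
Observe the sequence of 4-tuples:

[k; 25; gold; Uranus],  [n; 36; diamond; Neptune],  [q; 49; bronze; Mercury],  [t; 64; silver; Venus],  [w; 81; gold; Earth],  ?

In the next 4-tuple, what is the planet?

Letter goes k, n, q, t, w → z (letters move forward 3 places in the alphabet).
For the second entry, perfect squares: 5², 6², 7², …: 25, 36, 49, 64, 81 → 100.
Rank: repeats gold → diamond → bronze → silver; gold, diamond, bronze, silver, gold → diamond.
Planet goes Uranus, Neptune, Mercury, Venus, Earth → Mars (runs through the planets Mercury→Neptune).

Mars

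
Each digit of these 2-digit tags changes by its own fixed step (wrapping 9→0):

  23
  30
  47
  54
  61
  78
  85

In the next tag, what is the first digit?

For the first digit, +1 each step, mod 10: 2, 3, 4, 5, 6, 7, 8 → 9.

9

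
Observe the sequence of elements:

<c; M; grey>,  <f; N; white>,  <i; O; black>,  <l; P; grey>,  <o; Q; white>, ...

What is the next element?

<r; R; black>

For the first letter, letters move forward 3 places in the alphabet: c, f, i, l, o → r.
Second letter: letters move forward 1 place in the alphabet, so M, N, O, P, Q → R.
For the shade, repeats grey → white → black: grey, white, black, grey, white → black.
Combining the parts gives <r; R; black>.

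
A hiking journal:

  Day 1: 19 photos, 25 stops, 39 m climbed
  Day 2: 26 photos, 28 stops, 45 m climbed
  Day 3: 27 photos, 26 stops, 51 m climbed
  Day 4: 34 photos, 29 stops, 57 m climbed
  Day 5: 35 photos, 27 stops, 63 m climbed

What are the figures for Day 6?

42 photos, 30 stops, 69 m climbed

Photos goes 19, 26, 27, 34, 35 → 42 (alternating steps +7, +1, +7, +1, …).
Stops: alternating steps +3, −2, +3, −2, …, so 25, 28, 26, 29, 27 → 30.
M climbed goes 39, 45, 51, 57, 63 → 69 (+6 each step).
Putting it together: 42 photos, 30 stops, 69 m climbed.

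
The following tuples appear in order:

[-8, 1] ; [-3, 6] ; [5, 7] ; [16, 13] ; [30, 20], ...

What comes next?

[47, 33]

First coordinate: differences are 5, 8, 11, … (increasing by 3 each time); -8, -3, 5, 16, 30 → 47.
Second coordinate: 1, 6, 7, 13, 20 → 33 (each term is the sum of the two before it).
Putting it together: [47, 33].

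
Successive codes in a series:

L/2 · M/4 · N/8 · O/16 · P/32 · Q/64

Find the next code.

For the letter, letters move forward 1 place in the alphabet: L, M, N, O, P, Q → R.
Second component: 2, 4, 8, 16, 32, 64 → 128 (×2 each step).
So the next code is R/128.

R/128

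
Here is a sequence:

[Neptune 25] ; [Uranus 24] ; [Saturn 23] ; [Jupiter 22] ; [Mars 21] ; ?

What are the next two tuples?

[Earth 20], [Venus 19]

Planet: runs backward through the planets Mercury→Neptune; Neptune, Uranus, Saturn, Jupiter, Mars → Earth → Venus.
For the second value, −1 each step: 25, 24, 23, 22, 21 → 20 → 19.
Putting the parts together: [Earth 20] and then [Venus 19].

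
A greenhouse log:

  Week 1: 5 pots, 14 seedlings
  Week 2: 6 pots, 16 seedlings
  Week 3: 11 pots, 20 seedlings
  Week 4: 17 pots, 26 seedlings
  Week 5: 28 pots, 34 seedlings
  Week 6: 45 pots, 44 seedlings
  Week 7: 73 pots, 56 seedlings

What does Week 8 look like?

Pots: each term is the sum of the two before it; 5, 6, 11, 17, 28, 45, 73 → 118.
Seedlings: 14, 16, 20, 26, 34, 44, 56 → 70 (differences are 2, 4, 6, … (increasing by 2 each time)).
So the next row is 118 pots, 70 seedlings.

118 pots, 70 seedlings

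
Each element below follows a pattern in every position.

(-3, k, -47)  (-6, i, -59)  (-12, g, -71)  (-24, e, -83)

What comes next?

First part: -3, -6, -12, -24 → -48 (×2 each step).
Letter: letters move back 2 places in the alphabet, so k, i, g, e → c.
For the third part, −12 each step: -47, -59, -71, -83 → -95.
So the next element is (-48, c, -95).

(-48, c, -95)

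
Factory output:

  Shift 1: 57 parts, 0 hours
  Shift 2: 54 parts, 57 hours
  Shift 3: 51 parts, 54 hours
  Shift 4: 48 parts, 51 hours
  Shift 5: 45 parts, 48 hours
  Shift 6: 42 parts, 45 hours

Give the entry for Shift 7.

Parts goes 57, 54, 51, 48, 45, 42 → 39 (−3 each step).
Hours: always the previous value of the parts; 0, 57, 54, 51, 48, 45 → 42.
Putting it together: 39 parts, 42 hours.

39 parts, 42 hours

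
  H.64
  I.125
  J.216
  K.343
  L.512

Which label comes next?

For the letter, letters move forward 1 place in the alphabet: H, I, J, K, L → M.
Second component goes 64, 125, 216, 343, 512 → 729 (perfect cubes: 4³, 5³, 6³, …).
Combining the parts gives M.729.

M.729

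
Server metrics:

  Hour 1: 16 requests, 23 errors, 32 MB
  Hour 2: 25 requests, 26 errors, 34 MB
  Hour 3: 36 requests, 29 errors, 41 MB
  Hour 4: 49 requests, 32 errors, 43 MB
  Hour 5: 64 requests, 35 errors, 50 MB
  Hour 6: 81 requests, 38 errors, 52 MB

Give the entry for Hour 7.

Requests: perfect squares: 4², 5², 6², …; 16, 25, 36, 49, 64, 81 → 100.
Errors goes 23, 26, 29, 32, 35, 38 → 41 (+3 each step).
For the MB, alternating steps +2, +7, +2, +7, …: 32, 34, 41, 43, 50, 52 → 59.
So the next line is 100 requests, 41 errors, 59 MB.

100 requests, 41 errors, 59 MB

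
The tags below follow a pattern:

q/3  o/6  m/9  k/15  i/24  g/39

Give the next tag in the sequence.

e/63

Letter: letters move back 2 places in the alphabet; q, o, m, k, i, g → e.
Second component — each term is the sum of the two before it: 3, 6, 9, 15, 24, 39 → 63.
So the next tag is e/63.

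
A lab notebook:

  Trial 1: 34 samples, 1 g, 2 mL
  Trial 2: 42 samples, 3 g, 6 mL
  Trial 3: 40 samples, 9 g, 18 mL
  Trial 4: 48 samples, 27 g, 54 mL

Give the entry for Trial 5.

Samples: alternating steps +8, −2, +8, −2, …, so 34, 42, 40, 48 → 46.
G: ×3 each step; 1, 3, 9, 27 → 81.
ML: ×3 each step, so 2, 6, 18, 54 → 162.
So the next line is 46 samples, 81 g, 162 mL.

46 samples, 81 g, 162 mL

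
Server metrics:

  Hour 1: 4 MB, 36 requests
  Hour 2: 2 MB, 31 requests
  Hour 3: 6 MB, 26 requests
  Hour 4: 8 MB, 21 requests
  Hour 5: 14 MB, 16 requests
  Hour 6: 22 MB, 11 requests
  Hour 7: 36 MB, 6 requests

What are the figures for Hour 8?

58 MB, 1 requests

MB goes 4, 2, 6, 8, 14, 22, 36 → 58 (each term is the sum of the two before it).
Requests: −5 each step; 36, 31, 26, 21, 16, 11, 6 → 1.
Putting it together: 58 MB, 1 requests.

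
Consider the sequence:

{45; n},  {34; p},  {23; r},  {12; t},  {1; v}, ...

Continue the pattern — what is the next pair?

First entry: −11 each step, so 45, 34, 23, 12, 1 → -10.
Letter goes n, p, r, t, v → x (letters move forward 2 places in the alphabet).
So the next pair is {-10; x}.

{-10; x}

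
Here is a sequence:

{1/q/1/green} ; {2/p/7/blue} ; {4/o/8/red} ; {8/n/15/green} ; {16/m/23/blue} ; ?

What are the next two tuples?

First value: ×2 each step; 1, 2, 4, 8, 16 → 32 → 64.
Letter: q, p, o, n, m → l → k (letters move back 1 place in the alphabet).
Third value: 1, 7, 8, 15, 23 → 38 → 61 (each term is the sum of the two before it).
Colour: repeats green → blue → red, so green, blue, red, green, blue → red → green.
So the next two tuples are {32/l/38/red} and {64/k/61/green}.

{32/l/38/red}, {64/k/61/green}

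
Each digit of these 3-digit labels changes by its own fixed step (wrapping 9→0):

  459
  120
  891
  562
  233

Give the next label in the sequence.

904

For the first digit, −3 each step, mod 10: 4, 1, 8, 5, 2 → 9.
For the second digit, −3 each step, mod 10: 5, 2, 9, 6, 3 → 0.
Third digit — +1 each step, mod 10: 9, 0, 1, 2, 3 → 4.
So the next label is 904.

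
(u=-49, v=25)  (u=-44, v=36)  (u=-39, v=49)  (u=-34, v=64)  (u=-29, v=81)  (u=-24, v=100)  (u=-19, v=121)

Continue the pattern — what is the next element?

(u=-14, v=144)

U — +5 each step: -49, -44, -39, -34, -29, -24, -19 → -14.
V: perfect squares: 5², 6², 7², …; 25, 36, 49, 64, 81, 100, 121 → 144.
So the next element is (u=-14, v=144).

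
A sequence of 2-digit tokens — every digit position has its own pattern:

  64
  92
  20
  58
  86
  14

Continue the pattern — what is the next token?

First digit — +3 each step, mod 10: 6, 9, 2, 5, 8, 1 → 4.
Second digit: −2 each step, mod 10, so 4, 2, 0, 8, 6, 4 → 2.
Putting it together: 42.

42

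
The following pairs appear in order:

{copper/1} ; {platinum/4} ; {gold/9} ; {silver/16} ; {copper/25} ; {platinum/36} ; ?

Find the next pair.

{gold/49}

Metal: repeats copper → platinum → gold → silver, so copper, platinum, gold, silver, copper, platinum → gold.
Second entry: perfect squares: 1², 2², 3², …; 1, 4, 9, 16, 25, 36 → 49.
Putting it together: {gold/49}.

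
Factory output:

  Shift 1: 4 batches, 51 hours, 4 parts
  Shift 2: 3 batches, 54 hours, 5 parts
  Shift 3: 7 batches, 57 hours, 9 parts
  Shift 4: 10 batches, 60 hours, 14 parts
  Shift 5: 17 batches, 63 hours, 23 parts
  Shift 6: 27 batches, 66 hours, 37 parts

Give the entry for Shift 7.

44 batches, 69 hours, 60 parts

For the batches, each term is the sum of the two before it: 4, 3, 7, 10, 17, 27 → 44.
Hours: 51, 54, 57, 60, 63, 66 → 69 (+3 each step).
Parts: each term is the sum of the two before it, so 4, 5, 9, 14, 23, 37 → 60.
Putting it together: 44 batches, 69 hours, 60 parts.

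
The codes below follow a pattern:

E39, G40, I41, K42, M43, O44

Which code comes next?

Q45

Letter: letters move forward 2 places in the alphabet, so E, G, I, K, M, O → Q.
Second component: 39, 40, 41, 42, 43, 44 → 45 (+1 each step).
So the next code is Q45.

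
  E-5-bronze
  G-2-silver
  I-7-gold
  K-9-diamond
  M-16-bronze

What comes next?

For the letter, letters move forward 2 places in the alphabet: E, G, I, K, M → O.
Second component goes 5, 2, 7, 9, 16 → 25 (each term is the sum of the two before it).
Rank goes bronze, silver, gold, diamond, bronze → silver (repeats bronze → silver → gold → diamond).
Putting it together: O-25-silver.

O-25-silver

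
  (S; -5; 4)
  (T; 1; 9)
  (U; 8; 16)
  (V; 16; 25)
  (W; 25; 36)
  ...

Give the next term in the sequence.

Letter — letters move forward 1 place in the alphabet: S, T, U, V, W → X.
Second part: -5, 1, 8, 16, 25 → 35 (differences are 6, 7, 8, … (increasing by 1 each time)).
Third part: perfect squares: 2², 3², 4², …, so 4, 9, 16, 25, 36 → 49.
So the next term is (X; 35; 49).

(X; 35; 49)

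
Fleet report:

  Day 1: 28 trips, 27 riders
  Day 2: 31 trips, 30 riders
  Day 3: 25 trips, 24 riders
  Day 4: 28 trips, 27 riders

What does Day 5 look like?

22 trips, 21 riders

Trips goes 28, 31, 25, 28 → 22 (alternating steps +3, −6, +3, −6, …).
For the riders, always 1 less than the trips: 27, 30, 24, 27 → 21.
Putting it together: 22 trips, 21 riders.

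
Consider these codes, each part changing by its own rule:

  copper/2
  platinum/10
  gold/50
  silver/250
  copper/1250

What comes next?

platinum/6250

Metal: copper, platinum, gold, silver, copper → platinum (repeats copper → platinum → gold → silver).
Second component: ×5 each step, so 2, 10, 50, 250, 1250 → 6250.
So the next code is platinum/6250.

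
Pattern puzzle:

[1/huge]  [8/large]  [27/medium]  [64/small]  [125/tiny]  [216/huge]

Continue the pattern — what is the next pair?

[343/large]

First entry — perfect cubes: 1³, 2³, 3³, …: 1, 8, 27, 64, 125, 216 → 343.
Size goes huge, large, medium, small, tiny, huge → large (repeats huge → large → medium → small → tiny).
Combining the parts gives [343/large].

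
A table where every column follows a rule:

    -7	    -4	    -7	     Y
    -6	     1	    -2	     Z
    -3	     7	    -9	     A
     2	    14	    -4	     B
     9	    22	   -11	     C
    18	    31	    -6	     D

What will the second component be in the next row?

41

Second component: differences are 5, 6, 7, … (increasing by 1 each time); -4, 1, 7, 14, 22, 31 → 41.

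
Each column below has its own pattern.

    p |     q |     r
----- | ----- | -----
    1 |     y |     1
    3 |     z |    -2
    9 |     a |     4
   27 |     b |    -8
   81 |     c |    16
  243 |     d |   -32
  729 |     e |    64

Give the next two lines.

Column p: ×3 each step; 1, 3, 9, 27, 81, 243, 729 → 2187 → 6561.
Column q goes y, z, a, b, c, d, e → f → g (letters move forward 1 place in the alphabet, wrapping Z→A).
Column r: 1, -2, 4, -8, 16, -32, 64 → -128 → 256 (×(-2) each step).
So the next two lines are 2187  f  -128 and 6561  g  256.

2187  f  -128; 6561  g  256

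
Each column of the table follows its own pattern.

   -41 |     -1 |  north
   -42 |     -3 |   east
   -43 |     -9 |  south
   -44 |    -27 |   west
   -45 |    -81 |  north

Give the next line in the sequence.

First component goes -41, -42, -43, -44, -45 → -46 (−1 each step).
Second component — ×3 each step: -1, -3, -9, -27, -81 → -243.
Direction — repeats north → east → south → west: north, east, south, west, north → east.
So the next line is -46  -243  east.

-46  -243  east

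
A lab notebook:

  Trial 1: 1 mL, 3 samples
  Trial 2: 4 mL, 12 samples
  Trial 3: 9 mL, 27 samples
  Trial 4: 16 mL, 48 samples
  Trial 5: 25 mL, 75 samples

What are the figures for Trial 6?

ML — perfect squares: 1², 2², 3², …: 1, 4, 9, 16, 25 → 36.
Samples: always 3 × the mL; 3, 12, 27, 48, 75 → 108.
Combining the parts gives 36 mL, 108 samples.

36 mL, 108 samples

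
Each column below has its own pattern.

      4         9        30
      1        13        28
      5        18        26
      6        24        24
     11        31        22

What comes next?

First component: 4, 1, 5, 6, 11 → 17 (each term is the sum of the two before it).
Second component: differences are 4, 5, 6, … (increasing by 1 each time); 9, 13, 18, 24, 31 → 39.
Third component: −2 each step; 30, 28, 26, 24, 22 → 20.
Putting it together: 17  39  20.

17  39  20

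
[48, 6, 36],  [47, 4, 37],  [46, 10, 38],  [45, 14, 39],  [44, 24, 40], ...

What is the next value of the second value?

First value: 48, 47, 46, 45, 44 → 43 (−1 each step).
Second value: each term is the sum of the two before it; 6, 4, 10, 14, 24 → 38.
Third value: together with the first value always sums to 84, so 36, 37, 38, 39, 40 → 41.

38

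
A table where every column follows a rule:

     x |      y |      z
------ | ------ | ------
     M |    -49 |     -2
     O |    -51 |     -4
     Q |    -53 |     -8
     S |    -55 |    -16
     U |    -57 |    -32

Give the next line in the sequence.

W  -59  -64

Column x — letters move forward 2 places in the alphabet: M, O, Q, S, U → W.
For the column y, −2 each step: -49, -51, -53, -55, -57 → -59.
Column z goes -2, -4, -8, -16, -32 → -64 (×2 each step).
Putting it together: W  -59  -64.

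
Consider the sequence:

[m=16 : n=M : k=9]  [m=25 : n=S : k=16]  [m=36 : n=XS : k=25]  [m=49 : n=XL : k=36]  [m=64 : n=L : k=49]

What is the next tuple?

M: perfect squares: 4², 5², 6², …, so 16, 25, 36, 49, 64 → 81.
N: M, S, XS, XL, L → M (runs backward through clothing sizes XS→XL).
K — always the previous value of the m: 9, 16, 25, 36, 49 → 64.
Putting it together: [m=81 : n=M : k=64].

[m=81 : n=M : k=64]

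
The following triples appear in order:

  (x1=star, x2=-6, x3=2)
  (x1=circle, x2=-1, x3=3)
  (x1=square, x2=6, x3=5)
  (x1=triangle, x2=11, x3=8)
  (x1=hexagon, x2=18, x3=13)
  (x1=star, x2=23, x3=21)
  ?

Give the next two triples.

For the x1, repeats star → circle → square → triangle → hexagon: star, circle, square, triangle, hexagon, star → circle → square.
X2 goes -6, -1, 6, 11, 18, 23 → 30 → 35 (alternating steps +5, +7, +5, +7, …).
X3 goes 2, 3, 5, 8, 13, 21 → 34 → 55 (each term is the sum of the two before it).
So the next two triples are (x1=circle, x2=30, x3=34) and (x1=square, x2=35, x3=55).

(x1=circle, x2=30, x3=34), (x1=square, x2=35, x3=55)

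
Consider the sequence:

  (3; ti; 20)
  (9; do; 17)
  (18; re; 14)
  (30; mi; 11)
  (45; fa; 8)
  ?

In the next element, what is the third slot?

5

Third slot: −3 each step, so 20, 17, 14, 11, 8 → 5.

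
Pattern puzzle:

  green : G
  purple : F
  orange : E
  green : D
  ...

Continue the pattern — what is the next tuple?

purple : C

Colour goes green, purple, orange, green → purple (repeats green → purple → orange).
Letter goes G, F, E, D → C (letters move back 1 place in the alphabet).
Combining the parts gives purple : C.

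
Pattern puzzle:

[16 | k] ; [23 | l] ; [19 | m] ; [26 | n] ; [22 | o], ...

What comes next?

For the first coordinate, alternating steps +7, −4, +7, −4, …: 16, 23, 19, 26, 22 → 29.
Letter: letters move forward 1 place in the alphabet, so k, l, m, n, o → p.
Combining the parts gives [29 | p].

[29 | p]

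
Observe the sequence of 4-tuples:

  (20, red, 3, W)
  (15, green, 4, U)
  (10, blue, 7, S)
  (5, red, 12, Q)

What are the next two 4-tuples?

First part: −5 each step; 20, 15, 10, 5 → 0 → -5.
Colour goes red, green, blue, red → green → blue (repeats red → green → blue).
For the third part, differences are 1, 3, 5, … (increasing by 2 each time): 3, 4, 7, 12 → 19 → 28.
Letter goes W, U, S, Q → O → M (letters move back 2 places in the alphabet).
So the next two 4-tuples are (0, green, 19, O) and (-5, blue, 28, M).

(0, green, 19, O), (-5, blue, 28, M)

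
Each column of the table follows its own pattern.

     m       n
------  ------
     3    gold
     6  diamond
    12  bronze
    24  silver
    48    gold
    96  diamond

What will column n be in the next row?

bronze

Column n: gold, diamond, bronze, silver, gold, diamond → bronze (repeats gold → diamond → bronze → silver).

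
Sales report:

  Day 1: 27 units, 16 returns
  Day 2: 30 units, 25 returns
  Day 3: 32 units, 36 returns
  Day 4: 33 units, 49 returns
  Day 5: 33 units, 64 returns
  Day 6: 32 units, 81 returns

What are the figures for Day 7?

Units — differences are 3, 2, 1, … (decreasing by 1 each time): 27, 30, 32, 33, 33, 32 → 30.
For the returns, perfect squares: 4², 5², 6², …: 16, 25, 36, 49, 64, 81 → 100.
So the next row is 30 units, 100 returns.

30 units, 100 returns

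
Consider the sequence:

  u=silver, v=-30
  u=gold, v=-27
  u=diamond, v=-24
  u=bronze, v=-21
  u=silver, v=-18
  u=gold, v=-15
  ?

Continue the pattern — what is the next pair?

For the u, repeats silver → gold → diamond → bronze: silver, gold, diamond, bronze, silver, gold → diamond.
V: +3 each step, so -30, -27, -24, -21, -18, -15 → -12.
So the next pair is u=diamond, v=-12.

u=diamond, v=-12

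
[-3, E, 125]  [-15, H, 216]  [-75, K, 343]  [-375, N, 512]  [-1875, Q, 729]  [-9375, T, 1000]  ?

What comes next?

[-46875, W, 1331]

First value: ×5 each step; -3, -15, -75, -375, -1875, -9375 → -46875.
For the letter, letters move forward 3 places in the alphabet: E, H, K, N, Q, T → W.
Third value: perfect cubes: 5³, 6³, 7³, …; 125, 216, 343, 512, 729, 1000 → 1331.
So the next tuple is [-46875, W, 1331].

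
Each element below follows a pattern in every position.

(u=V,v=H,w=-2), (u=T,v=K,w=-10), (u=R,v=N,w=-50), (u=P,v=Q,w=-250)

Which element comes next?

For the u, letters move back 2 places in the alphabet: V, T, R, P → N.
V: letters move forward 3 places in the alphabet; H, K, N, Q → T.
W: ×5 each step; -2, -10, -50, -250 → -1250.
Combining the parts gives (u=N,v=T,w=-1250).

(u=N,v=T,w=-1250)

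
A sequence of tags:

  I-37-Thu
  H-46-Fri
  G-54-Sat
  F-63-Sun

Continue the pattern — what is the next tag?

E-71-Mon

Letter goes I, H, G, F → E (letters move back 1 place in the alphabet).
Second component: alternating steps +9, +8, +9, +8, …; 37, 46, 54, 63 → 71.
Day: Thu, Fri, Sat, Sun → Mon (runs through the weekdays Mon→Sun).
Putting it together: E-71-Mon.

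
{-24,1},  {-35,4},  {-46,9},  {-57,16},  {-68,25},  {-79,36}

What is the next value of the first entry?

-90

First entry: −11 each step, so -24, -35, -46, -57, -68, -79 → -90.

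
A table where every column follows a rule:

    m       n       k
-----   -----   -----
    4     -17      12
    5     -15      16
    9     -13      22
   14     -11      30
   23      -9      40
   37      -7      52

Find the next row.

Column m: each term is the sum of the two before it, so 4, 5, 9, 14, 23, 37 → 60.
Column n: +2 each step, so -17, -15, -13, -11, -9, -7 → -5.
Column k: differences are 4, 6, 8, … (increasing by 2 each time), so 12, 16, 22, 30, 40, 52 → 66.
Putting it together: 60  -5  66.

60  -5  66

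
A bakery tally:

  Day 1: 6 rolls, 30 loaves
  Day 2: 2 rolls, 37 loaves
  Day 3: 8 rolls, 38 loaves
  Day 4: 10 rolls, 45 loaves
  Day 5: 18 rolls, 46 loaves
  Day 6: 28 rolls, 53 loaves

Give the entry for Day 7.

46 rolls, 54 loaves

Rolls goes 6, 2, 8, 10, 18, 28 → 46 (each term is the sum of the two before it).
Loaves: 30, 37, 38, 45, 46, 53 → 54 (alternating steps +7, +1, +7, +1, …).
So the next line is 46 rolls, 54 loaves.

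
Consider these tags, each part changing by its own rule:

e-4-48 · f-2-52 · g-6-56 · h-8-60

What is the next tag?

i-14-64

Letter: letters move forward 1 place in the alphabet; e, f, g, h → i.
Second component — each term is the sum of the two before it: 4, 2, 6, 8 → 14.
Third component — +4 each step: 48, 52, 56, 60 → 64.
Putting it together: i-14-64.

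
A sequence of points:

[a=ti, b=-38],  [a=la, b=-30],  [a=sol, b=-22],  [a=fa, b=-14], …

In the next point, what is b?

B goes -38, -30, -22, -14 → -6 (+8 each step).

-6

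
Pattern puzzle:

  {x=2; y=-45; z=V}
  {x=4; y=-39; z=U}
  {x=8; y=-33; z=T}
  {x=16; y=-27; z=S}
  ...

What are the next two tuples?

X: 2, 4, 8, 16 → 32 → 64 (×2 each step).
Y — +6 each step: -45, -39, -33, -27 → -21 → -15.
Z — letters move back 1 place in the alphabet: V, U, T, S → R → Q.
So the next two tuples are {x=32; y=-21; z=R} and {x=64; y=-15; z=Q}.

{x=32; y=-21; z=R}, {x=64; y=-15; z=Q}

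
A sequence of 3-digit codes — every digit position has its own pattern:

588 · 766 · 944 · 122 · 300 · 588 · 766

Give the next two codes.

944, 122

First digit: +2 each step, mod 10; 5, 7, 9, 1, 3, 5, 7 → 9 → 1.
Second digit goes 8, 6, 4, 2, 0, 8, 6 → 4 → 2 (−2 each step, mod 10).
Third digit: 8, 6, 4, 2, 0, 8, 6 → 4 → 2 (−2 each step, mod 10).
So the next two codes are 944 and 122.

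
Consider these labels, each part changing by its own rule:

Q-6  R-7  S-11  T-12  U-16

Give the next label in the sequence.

Letter goes Q, R, S, T, U → V (letters move forward 1 place in the alphabet).
Second component: 6, 7, 11, 12, 16 → 17 (alternating steps +1, +4, +1, +4, …).
Putting it together: V-17.

V-17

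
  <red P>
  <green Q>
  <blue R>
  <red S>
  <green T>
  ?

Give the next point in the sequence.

<blue U>

Colour: red, green, blue, red, green → blue (repeats red → green → blue).
For the letter, letters move forward 1 place in the alphabet: P, Q, R, S, T → U.
So the next point is <blue U>.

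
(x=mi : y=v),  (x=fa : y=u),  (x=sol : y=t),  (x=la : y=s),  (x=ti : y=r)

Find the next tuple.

(x=do : y=q)

X: mi, fa, sol, la, ti → do (runs through the solfège scale do→ti).
Y: v, u, t, s, r → q (letters move back 1 place in the alphabet).
So the next tuple is (x=do : y=q).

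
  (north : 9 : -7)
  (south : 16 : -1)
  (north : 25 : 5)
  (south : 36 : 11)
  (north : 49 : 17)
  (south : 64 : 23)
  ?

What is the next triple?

(north : 81 : 29)

Direction: alternates north ↔ south; north, south, north, south, north, south → north.
Second part: perfect squares: 3², 4², 5², …; 9, 16, 25, 36, 49, 64 → 81.
Third part — +6 each step: -7, -1, 5, 11, 17, 23 → 29.
Combining the parts gives (north : 81 : 29).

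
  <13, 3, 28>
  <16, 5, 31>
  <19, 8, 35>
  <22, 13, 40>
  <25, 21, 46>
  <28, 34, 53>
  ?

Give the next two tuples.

<31, 55, 61>, <34, 89, 70>

First slot: +3 each step, so 13, 16, 19, 22, 25, 28 → 31 → 34.
Second slot: each term is the sum of the two before it, so 3, 5, 8, 13, 21, 34 → 55 → 89.
For the third slot, differences are 3, 4, 5, … (increasing by 1 each time): 28, 31, 35, 40, 46, 53 → 61 → 70.
Putting the parts together: <31, 55, 61> and then <34, 89, 70>.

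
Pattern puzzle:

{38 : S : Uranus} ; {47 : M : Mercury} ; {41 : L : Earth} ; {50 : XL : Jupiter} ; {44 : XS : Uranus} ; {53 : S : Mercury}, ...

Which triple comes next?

{47 : M : Earth}

First slot goes 38, 47, 41, 50, 44, 53 → 47 (alternating steps +9, −6, +9, −6, …).
Size: repeats S → M → L → XL → XS; S, M, L, XL, XS, S → M.
Planet: repeats Uranus → Mercury → Earth → Jupiter; Uranus, Mercury, Earth, Jupiter, Uranus, Mercury → Earth.
So the next triple is {47 : M : Earth}.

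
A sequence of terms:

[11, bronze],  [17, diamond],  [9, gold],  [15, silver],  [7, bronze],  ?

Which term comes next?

[13, diamond]

First component: alternating steps +6, −8, +6, −8, …; 11, 17, 9, 15, 7 → 13.
Rank goes bronze, diamond, gold, silver, bronze → diamond (repeats bronze → diamond → gold → silver).
Combining the parts gives [13, diamond].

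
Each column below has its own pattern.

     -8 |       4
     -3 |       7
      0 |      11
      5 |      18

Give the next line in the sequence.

8  29

First component: alternating steps +5, +3, +5, +3, …; -8, -3, 0, 5 → 8.
For the second component, each term is the sum of the two before it: 4, 7, 11, 18 → 29.
Combining the parts gives 8  29.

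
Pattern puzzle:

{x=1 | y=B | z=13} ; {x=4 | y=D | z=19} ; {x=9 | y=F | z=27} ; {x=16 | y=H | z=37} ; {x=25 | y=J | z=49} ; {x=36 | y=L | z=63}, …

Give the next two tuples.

X: perfect squares: 1², 2², 3², …; 1, 4, 9, 16, 25, 36 → 49 → 64.
Y: letters move forward 2 places in the alphabet; B, D, F, H, J, L → N → P.
Z goes 13, 19, 27, 37, 49, 63 → 79 → 97 (differences are 6, 8, 10, … (increasing by 2 each time)).
Putting the parts together: {x=49 | y=N | z=79} and then {x=64 | y=P | z=97}.

{x=49 | y=N | z=79}, {x=64 | y=P | z=97}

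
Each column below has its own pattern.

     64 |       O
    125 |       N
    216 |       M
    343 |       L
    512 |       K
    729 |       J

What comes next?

First component goes 64, 125, 216, 343, 512, 729 → 1000 (perfect cubes: 4³, 5³, 6³, …).
Letter: O, N, M, L, K, J → I (letters move back 1 place in the alphabet).
Combining the parts gives 1000  I.

1000  I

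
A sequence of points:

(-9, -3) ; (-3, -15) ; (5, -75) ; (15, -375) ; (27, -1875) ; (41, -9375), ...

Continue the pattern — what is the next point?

(57, -46875)

For the first entry, differences are 6, 8, 10, … (increasing by 2 each time): -9, -3, 5, 15, 27, 41 → 57.
Second entry — ×5 each step: -3, -15, -75, -375, -1875, -9375 → -46875.
Putting it together: (57, -46875).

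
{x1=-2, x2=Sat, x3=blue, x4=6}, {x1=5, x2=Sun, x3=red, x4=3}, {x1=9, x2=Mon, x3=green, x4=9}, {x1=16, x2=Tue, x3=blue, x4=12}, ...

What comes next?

{x1=20, x2=Wed, x3=red, x4=21}

X1 goes -2, 5, 9, 16 → 20 (alternating steps +7, +4, +7, +4, …).
X2: runs through the weekdays Mon→Sun, so Sat, Sun, Mon, Tue → Wed.
X3: blue, red, green, blue → red (repeats blue → red → green).
For the x4, each term is the sum of the two before it: 6, 3, 9, 12 → 21.
Putting it together: {x1=20, x2=Wed, x3=red, x4=21}.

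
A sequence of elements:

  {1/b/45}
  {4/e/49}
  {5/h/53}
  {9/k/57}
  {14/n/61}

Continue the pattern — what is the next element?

{23/q/65}

First slot goes 1, 4, 5, 9, 14 → 23 (each term is the sum of the two before it).
Letter goes b, e, h, k, n → q (letters move forward 3 places in the alphabet).
Third slot: +4 each step, so 45, 49, 53, 57, 61 → 65.
Combining the parts gives {23/q/65}.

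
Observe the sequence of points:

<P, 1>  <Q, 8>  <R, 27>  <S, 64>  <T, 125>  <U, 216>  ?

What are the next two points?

Letter: letters move forward 1 place in the alphabet, so P, Q, R, S, T, U → V → W.
Second value: 1, 8, 27, 64, 125, 216 → 343 → 512 (perfect cubes: 1³, 2³, 3³, …).
Putting the parts together: <V, 343> and then <W, 512>.

<V, 343>, <W, 512>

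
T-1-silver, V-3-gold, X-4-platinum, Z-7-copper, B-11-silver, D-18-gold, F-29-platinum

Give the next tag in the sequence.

H-47-copper

Letter: letters move forward 2 places in the alphabet, wrapping Z→A, so T, V, X, Z, B, D, F → H.
Second component goes 1, 3, 4, 7, 11, 18, 29 → 47 (each term is the sum of the two before it).
For the metal, repeats silver → gold → platinum → copper: silver, gold, platinum, copper, silver, gold, platinum → copper.
Combining the parts gives H-47-copper.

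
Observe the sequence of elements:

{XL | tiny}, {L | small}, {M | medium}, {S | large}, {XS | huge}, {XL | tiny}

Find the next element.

First size goes XL, L, M, S, XS, XL → L (repeats XL → L → M → S → XS).
Second size goes tiny, small, medium, large, huge, tiny → small (repeats tiny → small → medium → large → huge).
So the next element is {L | small}.

{L | small}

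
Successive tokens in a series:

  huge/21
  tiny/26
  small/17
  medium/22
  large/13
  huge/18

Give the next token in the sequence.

tiny/9

Size: repeats huge → tiny → small → medium → large; huge, tiny, small, medium, large, huge → tiny.
Second component: 21, 26, 17, 22, 13, 18 → 9 (alternating steps +5, −9, +5, −9, …).
So the next token is tiny/9.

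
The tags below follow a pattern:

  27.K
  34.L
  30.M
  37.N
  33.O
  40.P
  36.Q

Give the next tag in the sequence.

First component: 27, 34, 30, 37, 33, 40, 36 → 43 (alternating steps +7, −4, +7, −4, …).
For the letter, letters move forward 1 place in the alphabet: K, L, M, N, O, P, Q → R.
Combining the parts gives 43.R.

43.R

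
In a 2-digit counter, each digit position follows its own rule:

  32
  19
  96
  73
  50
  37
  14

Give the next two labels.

First digit: −2 each step, mod 10; 3, 1, 9, 7, 5, 3, 1 → 9 → 7.
Second digit: 2, 9, 6, 3, 0, 7, 4 → 1 → 8 (−3 each step, mod 10).
Putting the parts together: 91 and then 78.

91 then 78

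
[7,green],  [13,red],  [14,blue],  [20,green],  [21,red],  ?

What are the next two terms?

First value: 7, 13, 14, 20, 21 → 27 → 28 (alternating steps +6, +1, +6, +1, …).
Colour — repeats green → red → blue: green, red, blue, green, red → blue → green.
Putting the parts together: [27,blue] and then [28,green].

[27,blue], [28,green]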